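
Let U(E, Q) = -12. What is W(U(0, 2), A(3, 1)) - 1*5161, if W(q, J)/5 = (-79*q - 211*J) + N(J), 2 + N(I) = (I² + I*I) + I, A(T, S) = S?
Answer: -1471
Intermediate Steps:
N(I) = -2 + I + 2*I² (N(I) = -2 + ((I² + I*I) + I) = -2 + ((I² + I²) + I) = -2 + (2*I² + I) = -2 + (I + 2*I²) = -2 + I + 2*I²)
W(q, J) = -10 - 1050*J - 395*q + 10*J² (W(q, J) = 5*((-79*q - 211*J) + (-2 + J + 2*J²)) = 5*((-211*J - 79*q) + (-2 + J + 2*J²)) = 5*(-2 - 210*J - 79*q + 2*J²) = -10 - 1050*J - 395*q + 10*J²)
W(U(0, 2), A(3, 1)) - 1*5161 = (-10 - 1050*1 - 395*(-12) + 10*1²) - 1*5161 = (-10 - 1050 + 4740 + 10*1) - 5161 = (-10 - 1050 + 4740 + 10) - 5161 = 3690 - 5161 = -1471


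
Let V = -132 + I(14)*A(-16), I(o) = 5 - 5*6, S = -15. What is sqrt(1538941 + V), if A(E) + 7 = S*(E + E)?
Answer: 2*sqrt(381746) ≈ 1235.7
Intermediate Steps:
I(o) = -25 (I(o) = 5 - 30 = -25)
A(E) = -7 - 30*E (A(E) = -7 - 15*(E + E) = -7 - 30*E)
V = -11957 (V = -132 - 25*(-7 - 30*(-16)) = -132 - 25*(-7 + 480) = -132 - 25*473 = -132 - 11825 = -11957)
sqrt(1538941 + V) = sqrt(1538941 - 11957) = sqrt(1526984) = 2*sqrt(381746)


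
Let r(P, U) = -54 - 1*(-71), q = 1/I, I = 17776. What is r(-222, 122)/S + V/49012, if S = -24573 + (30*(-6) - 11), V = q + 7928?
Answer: 868783288063/5393830198592 ≈ 0.16107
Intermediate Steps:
q = 1/17776 ≈ 5.6256e-5
r(P, U) = 17 (r(P, U) = -54 + 71 = 17)
V = 140928129/17776 (V = 1/17776 + 7928 = 140928129/17776 ≈ 7928.0)
S = -24764 (S = -24573 + (-180 - 11) = -24573 - 191 = -24764)
r(-222, 122)/S + V/49012 = 17/(-24764) + (140928129/17776)/49012 = 17*(-1/24764) + (140928129/17776)*(1/49012) = -17/24764 + 140928129/871237312 = 868783288063/5393830198592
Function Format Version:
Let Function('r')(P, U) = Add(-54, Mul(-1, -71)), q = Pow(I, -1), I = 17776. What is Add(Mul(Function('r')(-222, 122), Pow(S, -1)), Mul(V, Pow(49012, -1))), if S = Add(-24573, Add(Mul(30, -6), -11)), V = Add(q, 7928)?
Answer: Rational(868783288063, 5393830198592) ≈ 0.16107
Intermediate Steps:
q = Rational(1, 17776) (q = Pow(17776, -1) = Rational(1, 17776) ≈ 5.6256e-5)
Function('r')(P, U) = 17 (Function('r')(P, U) = Add(-54, 71) = 17)
V = Rational(140928129, 17776) (V = Add(Rational(1, 17776), 7928) = Rational(140928129, 17776) ≈ 7928.0)
S = -24764 (S = Add(-24573, Add(-180, -11)) = Add(-24573, -191) = -24764)
Add(Mul(Function('r')(-222, 122), Pow(S, -1)), Mul(V, Pow(49012, -1))) = Add(Mul(17, Pow(-24764, -1)), Mul(Rational(140928129, 17776), Pow(49012, -1))) = Add(Mul(17, Rational(-1, 24764)), Mul(Rational(140928129, 17776), Rational(1, 49012))) = Add(Rational(-17, 24764), Rational(140928129, 871237312)) = Rational(868783288063, 5393830198592)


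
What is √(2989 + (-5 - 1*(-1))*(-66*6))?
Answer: √4573 ≈ 67.624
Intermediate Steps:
√(2989 + (-5 - 1*(-1))*(-66*6)) = √(2989 + (-5 + 1)*(-396)) = √(2989 - 4*(-396)) = √(2989 + 1584) = √4573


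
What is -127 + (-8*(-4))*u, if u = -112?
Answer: -3711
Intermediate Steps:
-127 + (-8*(-4))*u = -127 - 8*(-4)*(-112) = -127 + 32*(-112) = -127 - 3584 = -3711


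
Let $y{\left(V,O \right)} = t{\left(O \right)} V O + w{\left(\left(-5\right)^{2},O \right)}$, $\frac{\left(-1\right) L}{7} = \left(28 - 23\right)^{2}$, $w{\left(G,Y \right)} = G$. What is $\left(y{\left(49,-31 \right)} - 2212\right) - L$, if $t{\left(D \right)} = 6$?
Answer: $-11126$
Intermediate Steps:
$L = -175$ ($L = - 7 \left(28 - 23\right)^{2} = - 7 \cdot 5^{2} = \left(-7\right) 25 = -175$)
$y{\left(V,O \right)} = 25 + 6 O V$ ($y{\left(V,O \right)} = 6 V O + \left(-5\right)^{2} = 6 O V + 25 = 25 + 6 O V$)
$\left(y{\left(49,-31 \right)} - 2212\right) - L = \left(\left(25 + 6 \left(-31\right) 49\right) - 2212\right) - -175 = \left(\left(25 - 9114\right) - 2212\right) + 175 = \left(-9089 - 2212\right) + 175 = -11301 + 175 = -11126$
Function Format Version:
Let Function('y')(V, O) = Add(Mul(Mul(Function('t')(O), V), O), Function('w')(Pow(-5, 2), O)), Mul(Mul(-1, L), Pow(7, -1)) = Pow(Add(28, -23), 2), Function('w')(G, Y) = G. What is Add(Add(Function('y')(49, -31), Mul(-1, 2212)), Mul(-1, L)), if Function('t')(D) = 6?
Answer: -11126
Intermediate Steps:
L = -175 (L = Mul(-7, Pow(Add(28, -23), 2)) = Mul(-7, Pow(5, 2)) = Mul(-7, 25) = -175)
Function('y')(V, O) = Add(25, Mul(6, O, V)) (Function('y')(V, O) = Add(Mul(Mul(6, V), O), Pow(-5, 2)) = Add(Mul(6, O, V), 25) = Add(25, Mul(6, O, V)))
Add(Add(Function('y')(49, -31), Mul(-1, 2212)), Mul(-1, L)) = Add(Add(Add(25, Mul(6, -31, 49)), Mul(-1, 2212)), Mul(-1, -175)) = Add(Add(Add(25, -9114), -2212), 175) = Add(Add(-9089, -2212), 175) = Add(-11301, 175) = -11126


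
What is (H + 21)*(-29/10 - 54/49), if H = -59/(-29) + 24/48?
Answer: -76479/812 ≈ -94.186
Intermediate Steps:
H = 147/58 (H = -59*(-1/29) + 24*(1/48) = 59/29 + ½ = 147/58 ≈ 2.5345)
(H + 21)*(-29/10 - 54/49) = (147/58 + 21)*(-29/10 - 54/49) = 1365*(-29*⅒ - 54*1/49)/58 = 1365*(-29/10 - 54/49)/58 = (1365/58)*(-1961/490) = -76479/812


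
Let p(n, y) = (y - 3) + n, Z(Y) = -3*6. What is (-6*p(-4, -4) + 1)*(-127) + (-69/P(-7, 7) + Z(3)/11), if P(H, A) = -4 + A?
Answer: -93870/11 ≈ -8533.6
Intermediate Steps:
Z(Y) = -18
p(n, y) = -3 + n + y (p(n, y) = (-3 + y) + n = -3 + n + y)
(-6*p(-4, -4) + 1)*(-127) + (-69/P(-7, 7) + Z(3)/11) = (-6*(-3 - 4 - 4) + 1)*(-127) + (-69/(-4 + 7) - 18/11) = (-6*(-11) + 1)*(-127) + (-69/3 - 18*1/11) = (66 + 1)*(-127) + (-69*⅓ - 18/11) = 67*(-127) + (-23 - 18/11) = -8509 - 271/11 = -93870/11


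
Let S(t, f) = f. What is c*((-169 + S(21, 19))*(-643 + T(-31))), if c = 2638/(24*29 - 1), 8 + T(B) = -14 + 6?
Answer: 52153260/139 ≈ 3.7520e+5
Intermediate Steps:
T(B) = -16 (T(B) = -8 + (-14 + 6) = -8 - 8 = -16)
c = 2638/695 (c = 2638/(696 - 1) = 2638/695 ≈ 3.7957)
c*((-169 + S(21, 19))*(-643 + T(-31))) = 2638*((-169 + 19)*(-643 - 16))/695 = 2638*(-150*(-659))/695 = (2638/695)*98850 = 52153260/139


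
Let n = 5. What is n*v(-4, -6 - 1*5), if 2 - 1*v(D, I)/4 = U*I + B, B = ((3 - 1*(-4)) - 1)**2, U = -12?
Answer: -3320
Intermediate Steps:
B = 36 (B = ((3 + 4) - 1)**2 = (7 - 1)**2 = 6**2 = 36)
v(D, I) = -136 + 48*I (v(D, I) = 8 - 4*(-12*I + 36) = 8 - 4*(36 - 12*I) = 8 + (-144 + 48*I) = -136 + 48*I)
n*v(-4, -6 - 1*5) = 5*(-136 + 48*(-6 - 1*5)) = 5*(-136 + 48*(-6 - 5)) = 5*(-136 + 48*(-11)) = 5*(-136 - 528) = 5*(-664) = -3320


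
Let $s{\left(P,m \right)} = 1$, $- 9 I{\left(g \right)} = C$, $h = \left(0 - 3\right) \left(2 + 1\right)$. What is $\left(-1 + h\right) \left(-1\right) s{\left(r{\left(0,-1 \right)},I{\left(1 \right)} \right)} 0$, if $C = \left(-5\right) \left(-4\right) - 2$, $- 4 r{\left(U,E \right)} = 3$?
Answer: $0$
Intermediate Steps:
$r{\left(U,E \right)} = - \frac{3}{4}$ ($r{\left(U,E \right)} = \left(- \frac{1}{4}\right) 3 = - \frac{3}{4}$)
$C = 18$ ($C = 20 - 2 = 18$)
$h = -9$ ($h = \left(-3\right) 3 = -9$)
$I{\left(g \right)} = -2$ ($I{\left(g \right)} = \left(- \frac{1}{9}\right) 18 = -2$)
$\left(-1 + h\right) \left(-1\right) s{\left(r{\left(0,-1 \right)},I{\left(1 \right)} \right)} 0 = \left(-1 - 9\right) \left(-1\right) 1 \cdot 0 = \left(-10\right) \left(-1\right) 1 \cdot 0 = 10 \cdot 1 \cdot 0 = 10 \cdot 0 = 0$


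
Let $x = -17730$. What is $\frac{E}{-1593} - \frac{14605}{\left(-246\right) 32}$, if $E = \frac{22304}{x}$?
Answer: $\frac{68779598423}{37055983680} \approx 1.8561$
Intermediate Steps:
$E = - \frac{11152}{8865}$ ($E = \frac{22304}{-17730} = 22304 \left(- \frac{1}{17730}\right) = - \frac{11152}{8865} \approx -1.258$)
$\frac{E}{-1593} - \frac{14605}{\left(-246\right) 32} = - \frac{11152}{8865 \left(-1593\right)} - \frac{14605}{\left(-246\right) 32} = \left(- \frac{11152}{8865}\right) \left(- \frac{1}{1593}\right) - \frac{14605}{-7872} = \frac{11152}{14121945} - - \frac{14605}{7872} = \frac{11152}{14121945} + \frac{14605}{7872} = \frac{68779598423}{37055983680}$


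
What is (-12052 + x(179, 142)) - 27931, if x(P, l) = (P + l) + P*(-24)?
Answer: -43958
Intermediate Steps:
x(P, l) = l - 23*P (x(P, l) = (P + l) - 24*P = l - 23*P)
(-12052 + x(179, 142)) - 27931 = (-12052 + (142 - 23*179)) - 27931 = (-12052 + (142 - 4117)) - 27931 = (-12052 - 3975) - 27931 = -16027 - 27931 = -43958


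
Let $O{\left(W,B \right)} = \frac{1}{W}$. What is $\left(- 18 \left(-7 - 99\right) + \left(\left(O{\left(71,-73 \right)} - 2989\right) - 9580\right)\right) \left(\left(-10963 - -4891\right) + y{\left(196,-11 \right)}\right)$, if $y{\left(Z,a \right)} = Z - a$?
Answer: $\frac{4439394450}{71} \approx 6.2527 \cdot 10^{7}$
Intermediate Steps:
$\left(- 18 \left(-7 - 99\right) + \left(\left(O{\left(71,-73 \right)} - 2989\right) - 9580\right)\right) \left(\left(-10963 - -4891\right) + y{\left(196,-11 \right)}\right) = \left(- 18 \left(-7 - 99\right) - \left(12569 - \frac{1}{71}\right)\right) \left(\left(-10963 - -4891\right) + \left(196 - -11\right)\right) = \left(\left(-18\right) \left(-106\right) + \left(\left(\frac{1}{71} - 2989\right) - 9580\right)\right) \left(\left(-10963 + 4891\right) + \left(196 + 11\right)\right) = \left(1908 - \frac{892398}{71}\right) \left(-6072 + 207\right) = \left(1908 - \frac{892398}{71}\right) \left(-5865\right) = \left(- \frac{756930}{71}\right) \left(-5865\right) = \frac{4439394450}{71}$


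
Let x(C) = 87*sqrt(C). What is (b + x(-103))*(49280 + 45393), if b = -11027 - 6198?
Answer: -1630742425 + 8236551*I*sqrt(103) ≈ -1.6307e+9 + 8.3592e+7*I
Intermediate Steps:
b = -17225
(b + x(-103))*(49280 + 45393) = (-17225 + 87*sqrt(-103))*(49280 + 45393) = (-17225 + 87*(I*sqrt(103)))*94673 = (-17225 + 87*I*sqrt(103))*94673 = -1630742425 + 8236551*I*sqrt(103)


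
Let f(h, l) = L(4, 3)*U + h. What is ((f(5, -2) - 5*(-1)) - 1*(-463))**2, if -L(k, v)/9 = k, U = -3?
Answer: 337561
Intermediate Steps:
L(k, v) = -9*k
f(h, l) = 108 + h (f(h, l) = -9*4*(-3) + h = -36*(-3) + h = 108 + h)
((f(5, -2) - 5*(-1)) - 1*(-463))**2 = (((108 + 5) - 5*(-1)) - 1*(-463))**2 = ((113 + 5) + 463)**2 = (118 + 463)**2 = 581**2 = 337561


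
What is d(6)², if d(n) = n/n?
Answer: 1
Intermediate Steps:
d(n) = 1
d(6)² = 1² = 1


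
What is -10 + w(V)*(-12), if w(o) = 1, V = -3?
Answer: -22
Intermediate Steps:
-10 + w(V)*(-12) = -10 + 1*(-12) = -10 - 12 = -22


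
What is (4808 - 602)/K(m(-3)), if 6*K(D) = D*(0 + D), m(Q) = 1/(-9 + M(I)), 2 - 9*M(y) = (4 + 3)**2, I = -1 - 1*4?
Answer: 45940736/9 ≈ 5.1045e+6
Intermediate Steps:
I = -5 (I = -1 - 4 = -5)
M(y) = -47/9 (M(y) = 2/9 - (4 + 3)**2/9 = 2/9 - 1/9*7**2 = 2/9 - 1/9*49 = 2/9 - 49/9 = -47/9)
m(Q) = -9/128 (m(Q) = 1/(-9 - 47/9) = 1/(-128/9) = -9/128)
K(D) = D**2/6 (K(D) = (D*(0 + D))/6 = (D*D)/6 = D**2/6)
(4808 - 602)/K(m(-3)) = (4808 - 602)/(((-9/128)**2/6)) = 4206/(((1/6)*(81/16384))) = 4206/(27/32768) = 4206*(32768/27) = 45940736/9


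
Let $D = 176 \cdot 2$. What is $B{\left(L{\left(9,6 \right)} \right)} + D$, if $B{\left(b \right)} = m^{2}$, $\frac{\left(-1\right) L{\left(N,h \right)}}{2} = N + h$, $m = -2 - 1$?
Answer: $361$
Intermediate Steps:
$m = -3$ ($m = -2 - 1 = -3$)
$L{\left(N,h \right)} = - 2 N - 2 h$ ($L{\left(N,h \right)} = - 2 \left(N + h\right) = - 2 N - 2 h$)
$D = 352$
$B{\left(b \right)} = 9$ ($B{\left(b \right)} = \left(-3\right)^{2} = 9$)
$B{\left(L{\left(9,6 \right)} \right)} + D = 9 + 352 = 361$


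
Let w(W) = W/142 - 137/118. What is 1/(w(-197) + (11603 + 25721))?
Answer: 4189/156339561 ≈ 2.6794e-5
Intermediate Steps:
w(W) = -137/118 + W/142 (w(W) = W*(1/142) - 137*1/118 = W/142 - 137/118 = -137/118 + W/142)
1/(w(-197) + (11603 + 25721)) = 1/((-137/118 + (1/142)*(-197)) + (11603 + 25721)) = 1/((-137/118 - 197/142) + 37324) = 1/(-10675/4189 + 37324) = 1/(156339561/4189) = 4189/156339561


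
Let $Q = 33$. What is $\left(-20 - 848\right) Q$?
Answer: $-28644$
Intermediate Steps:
$\left(-20 - 848\right) Q = \left(-20 - 848\right) 33 = \left(-868\right) 33 = -28644$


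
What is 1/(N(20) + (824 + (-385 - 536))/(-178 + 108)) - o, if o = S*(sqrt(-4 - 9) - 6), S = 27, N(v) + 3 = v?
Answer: 208564/1287 - 27*I*sqrt(13) ≈ 162.05 - 97.35*I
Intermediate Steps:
N(v) = -3 + v
o = -162 + 27*I*sqrt(13) (o = 27*(sqrt(-4 - 9) - 6) = 27*(sqrt(-13) - 6) = 27*(I*sqrt(13) - 6) = 27*(-6 + I*sqrt(13)) = -162 + 27*I*sqrt(13) ≈ -162.0 + 97.35*I)
1/(N(20) + (824 + (-385 - 536))/(-178 + 108)) - o = 1/((-3 + 20) + (824 + (-385 - 536))/(-178 + 108)) - (-162 + 27*I*sqrt(13)) = 1/(17 + (824 - 921)/(-70)) + (162 - 27*I*sqrt(13)) = 1/(17 - 97*(-1/70)) + (162 - 27*I*sqrt(13)) = 1/(17 + 97/70) + (162 - 27*I*sqrt(13)) = 1/(1287/70) + (162 - 27*I*sqrt(13)) = 70/1287 + (162 - 27*I*sqrt(13)) = 208564/1287 - 27*I*sqrt(13)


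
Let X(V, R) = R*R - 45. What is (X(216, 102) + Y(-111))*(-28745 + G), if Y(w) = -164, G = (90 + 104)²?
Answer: 90643745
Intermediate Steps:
X(V, R) = -45 + R² (X(V, R) = R² - 45 = -45 + R²)
G = 37636 (G = 194² = 37636)
(X(216, 102) + Y(-111))*(-28745 + G) = ((-45 + 102²) - 164)*(-28745 + 37636) = ((-45 + 10404) - 164)*8891 = (10359 - 164)*8891 = 10195*8891 = 90643745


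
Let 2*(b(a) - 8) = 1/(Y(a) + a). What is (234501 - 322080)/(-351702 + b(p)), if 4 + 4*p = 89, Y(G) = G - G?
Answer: 7444215/29893988 ≈ 0.24902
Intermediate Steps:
Y(G) = 0
p = 85/4 (p = -1 + (¼)*89 = -1 + 89/4 = 85/4 ≈ 21.250)
b(a) = 8 + 1/(2*a) (b(a) = 8 + 1/(2*(0 + a)) = 8 + 1/(2*a))
(234501 - 322080)/(-351702 + b(p)) = (234501 - 322080)/(-351702 + (8 + 1/(2*(85/4)))) = -87579/(-351702 + (8 + (½)*(4/85))) = -87579/(-351702 + (8 + 2/85)) = -87579/(-351702 + 682/85) = -87579/(-29893988/85) = -87579*(-85/29893988) = 7444215/29893988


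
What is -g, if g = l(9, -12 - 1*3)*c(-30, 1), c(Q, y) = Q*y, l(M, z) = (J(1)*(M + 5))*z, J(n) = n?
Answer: -6300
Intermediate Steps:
l(M, z) = z*(5 + M) (l(M, z) = (1*(M + 5))*z = (1*(5 + M))*z = (5 + M)*z = z*(5 + M))
g = 6300 (g = ((-12 - 1*3)*(5 + 9))*(-30*1) = ((-12 - 3)*14)*(-30) = -15*14*(-30) = -210*(-30) = 6300)
-g = -1*6300 = -6300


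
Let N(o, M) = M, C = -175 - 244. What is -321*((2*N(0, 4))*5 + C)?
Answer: 121659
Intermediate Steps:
C = -419
-321*((2*N(0, 4))*5 + C) = -321*((2*4)*5 - 419) = -321*(8*5 - 419) = -321*(40 - 419) = -321*(-379) = 121659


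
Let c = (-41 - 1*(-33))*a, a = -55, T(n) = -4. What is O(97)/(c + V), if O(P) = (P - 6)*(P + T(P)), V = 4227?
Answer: 651/359 ≈ 1.8134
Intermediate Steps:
c = 440 (c = (-41 - 1*(-33))*(-55) = (-41 + 33)*(-55) = -8*(-55) = 440)
O(P) = (-6 + P)*(-4 + P) (O(P) = (P - 6)*(P - 4) = (-6 + P)*(-4 + P))
O(97)/(c + V) = (24 + 97² - 10*97)/(440 + 4227) = (24 + 9409 - 970)/4667 = 8463*(1/4667) = 651/359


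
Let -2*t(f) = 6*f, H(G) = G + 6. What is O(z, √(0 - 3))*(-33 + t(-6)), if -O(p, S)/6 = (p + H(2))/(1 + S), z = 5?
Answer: 585/2 - 585*I*√3/2 ≈ 292.5 - 506.63*I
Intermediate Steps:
H(G) = 6 + G
t(f) = -3*f
O(p, S) = -6*(8 + p)/(1 + S) (O(p, S) = -6*(p + (6 + 2))/(1 + S) = -6*(p + 8)/(1 + S) = -6*(8 + p)/(1 + S))
O(z, √(0 - 3))*(-33 + t(-6)) = (6*(-8 - 1*5)/(1 + √(0 - 3)))*(-33 - 3*(-6)) = (6*(-8 - 5)/(1 + √(-3)))*(-33 + 18) = (6*(-13)/(1 + I*√3))*(-15) = -78/(1 + I*√3)*(-15) = 1170/(1 + I*√3)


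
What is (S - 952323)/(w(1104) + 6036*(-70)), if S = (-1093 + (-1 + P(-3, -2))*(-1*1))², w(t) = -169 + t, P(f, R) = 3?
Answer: -246702/421585 ≈ -0.58518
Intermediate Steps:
S = 1199025 (S = (-1093 + (-1 + 3)*(-1*1))² = (-1093 + 2*(-1))² = (-1093 - 2)² = (-1095)² = 1199025)
(S - 952323)/(w(1104) + 6036*(-70)) = (1199025 - 952323)/((-169 + 1104) + 6036*(-70)) = 246702/(935 - 422520) = 246702/(-421585) = 246702*(-1/421585) = -246702/421585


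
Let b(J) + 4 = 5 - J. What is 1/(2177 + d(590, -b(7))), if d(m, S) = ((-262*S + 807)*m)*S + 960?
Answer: -1/2704963 ≈ -3.6969e-7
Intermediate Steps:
b(J) = 1 - J (b(J) = -4 + (5 - J) = 1 - J)
d(m, S) = 960 + S*m*(807 - 262*S) (d(m, S) = ((807 - 262*S)*m)*S + 960 = (m*(807 - 262*S))*S + 960 = S*m*(807 - 262*S) + 960 = 960 + S*m*(807 - 262*S))
1/(2177 + d(590, -b(7))) = 1/(2177 + (960 - 262*590*(-(1 - 1*7))² + 807*(-(1 - 1*7))*590)) = 1/(2177 + (960 - 262*590*(-(1 - 7))² + 807*(-(1 - 7))*590)) = 1/(2177 + (960 - 262*590*(-1*(-6))² + 807*(-1*(-6))*590)) = 1/(2177 + (960 - 262*590*6² + 807*6*590)) = 1/(2177 + (960 - 262*590*36 + 2856780)) = 1/(2177 + (960 - 5564880 + 2856780)) = 1/(2177 - 2707140) = 1/(-2704963) = -1/2704963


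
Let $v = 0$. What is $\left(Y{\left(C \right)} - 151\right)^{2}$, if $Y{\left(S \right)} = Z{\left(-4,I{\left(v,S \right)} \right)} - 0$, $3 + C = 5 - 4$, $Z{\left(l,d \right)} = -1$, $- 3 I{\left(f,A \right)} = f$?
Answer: $23104$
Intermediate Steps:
$I{\left(f,A \right)} = - \frac{f}{3}$
$C = -2$ ($C = -3 + \left(5 - 4\right) = -3 + 1 = -2$)
$Y{\left(S \right)} = -1$ ($Y{\left(S \right)} = -1 - 0 = -1 + 0 = -1$)
$\left(Y{\left(C \right)} - 151\right)^{2} = \left(-1 - 151\right)^{2} = \left(-152\right)^{2} = 23104$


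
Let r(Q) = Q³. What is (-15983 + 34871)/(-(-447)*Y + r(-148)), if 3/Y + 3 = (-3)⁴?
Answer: -491088/84286145 ≈ -0.0058264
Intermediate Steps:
Y = 1/26 (Y = 3/(-3 + (-3)⁴) = 3/(-3 + 81) = 3/78 = 3*(1/78) = 1/26 ≈ 0.038462)
(-15983 + 34871)/(-(-447)*Y + r(-148)) = (-15983 + 34871)/(-(-447)/26 + (-148)³) = 18888/(-447*(-1/26) - 3241792) = 18888/(447/26 - 3241792) = 18888/(-84286145/26) = 18888*(-26/84286145) = -491088/84286145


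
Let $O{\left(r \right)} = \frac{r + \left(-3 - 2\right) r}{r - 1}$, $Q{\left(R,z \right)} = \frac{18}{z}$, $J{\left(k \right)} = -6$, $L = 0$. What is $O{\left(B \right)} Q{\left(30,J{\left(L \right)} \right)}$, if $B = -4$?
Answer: $\frac{48}{5} \approx 9.6$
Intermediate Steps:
$O{\left(r \right)} = - \frac{4 r}{-1 + r}$ ($O{\left(r \right)} = \frac{r - 5 r}{-1 + r} = \frac{\left(-4\right) r}{-1 + r} = - \frac{4 r}{-1 + r}$)
$O{\left(B \right)} Q{\left(30,J{\left(L \right)} \right)} = \left(-4\right) \left(-4\right) \frac{1}{-1 - 4} \frac{18}{-6} = \left(-4\right) \left(-4\right) \frac{1}{-5} \cdot 18 \left(- \frac{1}{6}\right) = \left(-4\right) \left(-4\right) \left(- \frac{1}{5}\right) \left(-3\right) = \left(- \frac{16}{5}\right) \left(-3\right) = \frac{48}{5}$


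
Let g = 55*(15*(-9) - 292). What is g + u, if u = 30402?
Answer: 6917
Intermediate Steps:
g = -23485 (g = 55*(-135 - 292) = 55*(-427) = -23485)
g + u = -23485 + 30402 = 6917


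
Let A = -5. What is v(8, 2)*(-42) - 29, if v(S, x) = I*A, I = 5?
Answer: 1021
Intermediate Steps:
v(S, x) = -25 (v(S, x) = 5*(-5) = -25)
v(8, 2)*(-42) - 29 = -25*(-42) - 29 = 1050 - 29 = 1021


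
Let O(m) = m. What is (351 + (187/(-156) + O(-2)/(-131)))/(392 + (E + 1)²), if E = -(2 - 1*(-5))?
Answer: 7148851/8746608 ≈ 0.81733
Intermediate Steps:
E = -7 (E = -(2 + 5) = -1*7 = -7)
(351 + (187/(-156) + O(-2)/(-131)))/(392 + (E + 1)²) = (351 + (187/(-156) - 2/(-131)))/(392 + (-7 + 1)²) = (351 + (187*(-1/156) - 2*(-1/131)))/(392 + (-6)²) = (351 + (-187/156 + 2/131))/(392 + 36) = (351 - 24185/20436)/428 = (7148851/20436)*(1/428) = 7148851/8746608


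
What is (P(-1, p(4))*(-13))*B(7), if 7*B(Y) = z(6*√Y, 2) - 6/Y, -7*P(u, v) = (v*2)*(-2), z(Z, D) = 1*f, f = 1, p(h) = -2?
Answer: 104/343 ≈ 0.30321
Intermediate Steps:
z(Z, D) = 1 (z(Z, D) = 1*1 = 1)
P(u, v) = 4*v/7 (P(u, v) = -v*2*(-2)/7 = -2*v*(-2)/7 = -(-4)*v/7 = 4*v/7)
B(Y) = ⅐ - 6/(7*Y) (B(Y) = (1 - 6/Y)/7 = ⅐ - 6/(7*Y))
(P(-1, p(4))*(-13))*B(7) = (((4/7)*(-2))*(-13))*((⅐)*(-6 + 7)/7) = (-8/7*(-13))*((⅐)*(⅐)*1) = (104/7)*(1/49) = 104/343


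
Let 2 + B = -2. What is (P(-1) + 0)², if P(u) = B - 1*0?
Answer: 16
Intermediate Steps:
B = -4 (B = -2 - 2 = -4)
P(u) = -4 (P(u) = -4 - 1*0 = -4 + 0 = -4)
(P(-1) + 0)² = (-4 + 0)² = (-4)² = 16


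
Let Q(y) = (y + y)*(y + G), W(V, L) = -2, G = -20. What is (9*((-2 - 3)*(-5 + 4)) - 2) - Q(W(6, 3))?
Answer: -45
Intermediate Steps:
Q(y) = 2*y*(-20 + y) (Q(y) = (y + y)*(y - 20) = (2*y)*(-20 + y) = 2*y*(-20 + y))
(9*((-2 - 3)*(-5 + 4)) - 2) - Q(W(6, 3)) = (9*((-2 - 3)*(-5 + 4)) - 2) - 2*(-2)*(-20 - 2) = (9*(-5*(-1)) - 2) - 2*(-2)*(-22) = (9*5 - 2) - 1*88 = (45 - 2) - 88 = 43 - 88 = -45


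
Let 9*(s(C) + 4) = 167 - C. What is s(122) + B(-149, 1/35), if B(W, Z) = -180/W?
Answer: 329/149 ≈ 2.2081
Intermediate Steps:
s(C) = 131/9 - C/9 (s(C) = -4 + (167 - C)/9 = -4 + (167/9 - C/9) = 131/9 - C/9)
s(122) + B(-149, 1/35) = (131/9 - ⅑*122) - 180/(-149) = (131/9 - 122/9) - 180*(-1/149) = 1 + 180/149 = 329/149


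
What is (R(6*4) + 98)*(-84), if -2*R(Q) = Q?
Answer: -7224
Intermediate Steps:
R(Q) = -Q/2
(R(6*4) + 98)*(-84) = (-3*4 + 98)*(-84) = (-½*24 + 98)*(-84) = (-12 + 98)*(-84) = 86*(-84) = -7224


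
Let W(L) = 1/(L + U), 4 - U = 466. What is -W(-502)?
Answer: 1/964 ≈ 0.0010373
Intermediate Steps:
U = -462 (U = 4 - 1*466 = 4 - 466 = -462)
W(L) = 1/(-462 + L) (W(L) = 1/(L - 462) = 1/(-462 + L))
-W(-502) = -1/(-462 - 502) = -1/(-964) = -1*(-1/964) = 1/964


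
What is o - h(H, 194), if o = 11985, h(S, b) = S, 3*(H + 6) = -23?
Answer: 35996/3 ≈ 11999.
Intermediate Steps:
H = -41/3 (H = -6 + (⅓)*(-23) = -6 - 23/3 = -41/3 ≈ -13.667)
o - h(H, 194) = 11985 - 1*(-41/3) = 11985 + 41/3 = 35996/3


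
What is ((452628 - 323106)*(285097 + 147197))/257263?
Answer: 55991583468/257263 ≈ 2.1764e+5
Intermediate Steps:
((452628 - 323106)*(285097 + 147197))/257263 = (129522*432294)*(1/257263) = 55991583468*(1/257263) = 55991583468/257263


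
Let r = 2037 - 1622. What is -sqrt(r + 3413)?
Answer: -2*sqrt(957) ≈ -61.871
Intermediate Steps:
r = 415
-sqrt(r + 3413) = -sqrt(415 + 3413) = -sqrt(3828) = -2*sqrt(957)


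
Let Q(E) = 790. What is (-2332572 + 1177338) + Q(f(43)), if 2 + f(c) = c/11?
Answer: -1154444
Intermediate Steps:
f(c) = -2 + c/11
(-2332572 + 1177338) + Q(f(43)) = (-2332572 + 1177338) + 790 = -1155234 + 790 = -1154444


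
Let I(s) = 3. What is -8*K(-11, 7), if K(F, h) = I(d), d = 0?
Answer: -24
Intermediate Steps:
K(F, h) = 3
-8*K(-11, 7) = -8*3 = -24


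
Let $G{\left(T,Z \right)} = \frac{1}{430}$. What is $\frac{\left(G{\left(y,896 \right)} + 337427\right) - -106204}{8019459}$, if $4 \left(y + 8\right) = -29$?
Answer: $\frac{190761331}{3448367370} \approx 0.055319$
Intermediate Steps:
$y = - \frac{61}{4}$ ($y = -8 + \frac{1}{4} \left(-29\right) = -8 - \frac{29}{4} = - \frac{61}{4} \approx -15.25$)
$G{\left(T,Z \right)} = \frac{1}{430}$
$\frac{\left(G{\left(y,896 \right)} + 337427\right) - -106204}{8019459} = \frac{\left(\frac{1}{430} + 337427\right) - -106204}{8019459} = \left(\frac{145093611}{430} + 106204\right) \frac{1}{8019459} = \frac{190761331}{430} \cdot \frac{1}{8019459} = \frac{190761331}{3448367370}$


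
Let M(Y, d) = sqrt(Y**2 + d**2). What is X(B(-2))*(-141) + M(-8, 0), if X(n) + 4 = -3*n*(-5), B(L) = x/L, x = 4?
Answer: 4802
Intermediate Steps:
B(L) = 4/L
X(n) = -4 + 15*n (X(n) = -4 - 3*n*(-5) = -4 + 15*n)
X(B(-2))*(-141) + M(-8, 0) = (-4 + 15*(4/(-2)))*(-141) + sqrt((-8)**2 + 0**2) = (-4 + 15*(4*(-1/2)))*(-141) + sqrt(64 + 0) = (-4 + 15*(-2))*(-141) + sqrt(64) = (-4 - 30)*(-141) + 8 = -34*(-141) + 8 = 4794 + 8 = 4802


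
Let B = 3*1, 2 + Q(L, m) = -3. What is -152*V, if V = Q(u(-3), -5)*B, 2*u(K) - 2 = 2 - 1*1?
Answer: 2280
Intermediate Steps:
u(K) = 3/2 (u(K) = 1 + (2 - 1*1)/2 = 1 + (2 - 1)/2 = 1 + (½)*1 = 1 + ½ = 3/2)
Q(L, m) = -5 (Q(L, m) = -2 - 3 = -5)
B = 3
V = -15 (V = -5*3 = -15)
-152*V = -152*(-15) = 2280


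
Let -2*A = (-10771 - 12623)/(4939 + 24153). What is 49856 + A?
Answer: 207203207/4156 ≈ 49856.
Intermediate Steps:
A = 1671/4156 (A = -(-10771 - 12623)/(2*(4939 + 24153)) = -(-11697)/29092 = -½*(-1671/2078) = 1671/4156 ≈ 0.40207)
49856 + A = 49856 + 1671/4156 = 207203207/4156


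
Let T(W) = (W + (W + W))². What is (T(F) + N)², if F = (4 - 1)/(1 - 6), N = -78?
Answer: 3493161/625 ≈ 5589.1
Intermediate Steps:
F = -⅗ (F = 3/(-5) = 3*(-⅕) = -⅗ ≈ -0.60000)
T(W) = 9*W² (T(W) = (W + 2*W)² = (3*W)² = 9*W²)
(T(F) + N)² = (9*(-⅗)² - 78)² = (9*(9/25) - 78)² = (81/25 - 78)² = (-1869/25)² = 3493161/625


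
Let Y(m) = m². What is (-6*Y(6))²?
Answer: 46656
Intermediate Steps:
(-6*Y(6))² = (-6*6²)² = (-6*36)² = (-216)² = 46656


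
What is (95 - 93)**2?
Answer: 4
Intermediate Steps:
(95 - 93)**2 = 2**2 = 4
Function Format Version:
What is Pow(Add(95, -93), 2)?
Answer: 4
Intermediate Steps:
Pow(Add(95, -93), 2) = Pow(2, 2) = 4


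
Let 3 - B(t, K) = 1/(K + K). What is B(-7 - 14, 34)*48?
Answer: 2436/17 ≈ 143.29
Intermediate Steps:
B(t, K) = 3 - 1/(2*K) (B(t, K) = 3 - 1/(K + K) = 3 - 1/(2*K))
B(-7 - 14, 34)*48 = (3 - 1/2/34)*48 = (3 - 1/2*1/34)*48 = (3 - 1/68)*48 = (203/68)*48 = 2436/17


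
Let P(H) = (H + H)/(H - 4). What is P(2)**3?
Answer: -8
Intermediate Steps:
P(H) = 2*H/(-4 + H) (P(H) = (2*H)/(-4 + H) = 2*H/(-4 + H))
P(2)**3 = (2*2/(-4 + 2))**3 = (2*2/(-2))**3 = (2*2*(-1/2))**3 = (-2)**3 = -8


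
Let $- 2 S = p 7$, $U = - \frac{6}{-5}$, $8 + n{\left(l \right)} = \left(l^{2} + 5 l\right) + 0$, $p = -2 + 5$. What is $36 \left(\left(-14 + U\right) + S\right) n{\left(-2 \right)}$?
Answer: $\frac{58716}{5} \approx 11743.0$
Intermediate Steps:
$p = 3$
$n{\left(l \right)} = -8 + l^{2} + 5 l$ ($n{\left(l \right)} = -8 + \left(\left(l^{2} + 5 l\right) + 0\right) = -8 + \left(l^{2} + 5 l\right) = -8 + l^{2} + 5 l$)
$U = \frac{6}{5}$ ($U = \left(-6\right) \left(- \frac{1}{5}\right) = \frac{6}{5} \approx 1.2$)
$S = - \frac{21}{2}$ ($S = - \frac{3 \cdot 7}{2} = \left(- \frac{1}{2}\right) 21 = - \frac{21}{2} \approx -10.5$)
$36 \left(\left(-14 + U\right) + S\right) n{\left(-2 \right)} = 36 \left(\left(-14 + \frac{6}{5}\right) - \frac{21}{2}\right) \left(-8 + \left(-2\right)^{2} + 5 \left(-2\right)\right) = 36 \left(- \frac{64}{5} - \frac{21}{2}\right) \left(-8 + 4 - 10\right) = 36 \left(- \frac{233}{10}\right) \left(-14\right) = \left(- \frac{4194}{5}\right) \left(-14\right) = \frac{58716}{5}$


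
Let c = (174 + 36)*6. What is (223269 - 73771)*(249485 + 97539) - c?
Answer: 51879392692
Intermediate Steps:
c = 1260 (c = 210*6 = 1260)
(223269 - 73771)*(249485 + 97539) - c = (223269 - 73771)*(249485 + 97539) - 1*1260 = 149498*347024 - 1260 = 51879393952 - 1260 = 51879392692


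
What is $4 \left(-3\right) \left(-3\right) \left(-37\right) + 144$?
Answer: $-1188$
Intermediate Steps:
$4 \left(-3\right) \left(-3\right) \left(-37\right) + 144 = \left(-12\right) \left(-3\right) \left(-37\right) + 144 = 36 \left(-37\right) + 144 = -1332 + 144 = -1188$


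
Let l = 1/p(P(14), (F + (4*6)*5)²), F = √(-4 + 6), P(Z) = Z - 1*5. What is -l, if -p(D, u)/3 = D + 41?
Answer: 1/150 ≈ 0.0066667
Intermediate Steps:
P(Z) = -5 + Z (P(Z) = Z - 5 = -5 + Z)
F = √2 ≈ 1.4142
p(D, u) = -123 - 3*D (p(D, u) = -3*(D + 41) = -3*(41 + D) = -123 - 3*D)
l = -1/150 (l = 1/(-123 - 3*(-5 + 14)) = 1/(-123 - 3*9) = 1/(-123 - 27) = 1/(-150) = -1/150 ≈ -0.0066667)
-l = -1*(-1/150) = 1/150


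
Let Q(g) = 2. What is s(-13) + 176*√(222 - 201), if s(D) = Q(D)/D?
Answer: -2/13 + 176*√21 ≈ 806.38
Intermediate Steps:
s(D) = 2/D
s(-13) + 176*√(222 - 201) = 2/(-13) + 176*√(222 - 201) = 2*(-1/13) + 176*√21 = -2/13 + 176*√21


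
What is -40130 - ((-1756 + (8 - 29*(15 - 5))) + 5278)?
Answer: -43370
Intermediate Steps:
-40130 - ((-1756 + (8 - 29*(15 - 5))) + 5278) = -40130 - ((-1756 + (8 - 29*10)) + 5278) = -40130 - ((-1756 + (8 - 290)) + 5278) = -40130 - ((-1756 - 282) + 5278) = -40130 - (-2038 + 5278) = -40130 - 1*3240 = -40130 - 3240 = -43370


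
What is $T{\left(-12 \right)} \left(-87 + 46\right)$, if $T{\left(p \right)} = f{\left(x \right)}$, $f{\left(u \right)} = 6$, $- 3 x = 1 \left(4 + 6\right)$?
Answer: $-246$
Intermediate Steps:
$x = - \frac{10}{3}$ ($x = - \frac{1 \left(4 + 6\right)}{3} = - \frac{1 \cdot 10}{3} = \left(- \frac{1}{3}\right) 10 = - \frac{10}{3} \approx -3.3333$)
$T{\left(p \right)} = 6$
$T{\left(-12 \right)} \left(-87 + 46\right) = 6 \left(-87 + 46\right) = 6 \left(-41\right) = -246$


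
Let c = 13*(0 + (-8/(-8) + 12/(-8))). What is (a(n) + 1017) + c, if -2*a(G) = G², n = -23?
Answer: 746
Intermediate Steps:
c = -13/2 (c = 13*(0 + (-8*(-⅛) + 12*(-⅛))) = 13*(0 + (1 - 3/2)) = 13*(0 - ½) = 13*(-½) = -13/2 ≈ -6.5000)
a(G) = -G²/2
(a(n) + 1017) + c = (-½*(-23)² + 1017) - 13/2 = (-½*529 + 1017) - 13/2 = (-529/2 + 1017) - 13/2 = 1505/2 - 13/2 = 746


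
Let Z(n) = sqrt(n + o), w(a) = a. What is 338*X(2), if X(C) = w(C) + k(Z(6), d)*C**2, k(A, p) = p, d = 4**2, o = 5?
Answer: 22308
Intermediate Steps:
d = 16
Z(n) = sqrt(5 + n) (Z(n) = sqrt(n + 5) = sqrt(5 + n))
X(C) = C + 16*C**2
338*X(2) = 338*(2*(1 + 16*2)) = 338*(2*(1 + 32)) = 338*(2*33) = 338*66 = 22308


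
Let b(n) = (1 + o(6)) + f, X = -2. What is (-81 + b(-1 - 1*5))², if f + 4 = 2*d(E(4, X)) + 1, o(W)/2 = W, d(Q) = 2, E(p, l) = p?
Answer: 4489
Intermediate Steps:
o(W) = 2*W
f = 1 (f = -4 + (2*2 + 1) = -4 + (4 + 1) = -4 + 5 = 1)
b(n) = 14 (b(n) = (1 + 2*6) + 1 = (1 + 12) + 1 = 13 + 1 = 14)
(-81 + b(-1 - 1*5))² = (-81 + 14)² = (-67)² = 4489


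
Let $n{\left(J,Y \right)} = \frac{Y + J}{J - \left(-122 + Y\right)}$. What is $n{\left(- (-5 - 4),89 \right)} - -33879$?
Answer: $\frac{101644}{3} \approx 33881.0$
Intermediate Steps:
$n{\left(J,Y \right)} = \frac{J + Y}{122 + J - Y}$
$n{\left(- (-5 - 4),89 \right)} - -33879 = \frac{- (-5 - 4) + 89}{122 - \left(-5 - 4\right) - 89} - -33879 = \frac{\left(-1\right) \left(-9\right) + 89}{122 - -9 - 89} + 33879 = \frac{9 + 89}{122 + 9 - 89} + 33879 = \frac{1}{42} \cdot 98 + 33879 = \frac{7}{3} + 33879 = \frac{101644}{3}$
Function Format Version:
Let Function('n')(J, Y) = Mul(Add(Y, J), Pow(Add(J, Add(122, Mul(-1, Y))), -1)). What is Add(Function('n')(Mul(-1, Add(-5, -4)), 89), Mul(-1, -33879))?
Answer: Rational(101644, 3) ≈ 33881.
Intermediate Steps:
Function('n')(J, Y) = Mul(Pow(Add(122, J, Mul(-1, Y)), -1), Add(J, Y)) (Function('n')(J, Y) = Mul(Add(J, Y), Pow(Add(122, J, Mul(-1, Y)), -1)) = Mul(Pow(Add(122, J, Mul(-1, Y)), -1), Add(J, Y)))
Add(Function('n')(Mul(-1, Add(-5, -4)), 89), Mul(-1, -33879)) = Add(Mul(Pow(Add(122, Mul(-1, Add(-5, -4)), Mul(-1, 89)), -1), Add(Mul(-1, Add(-5, -4)), 89)), Mul(-1, -33879)) = Add(Mul(Pow(Add(122, Mul(-1, -9), -89), -1), Add(Mul(-1, -9), 89)), 33879) = Add(Mul(Pow(Add(122, 9, -89), -1), Add(9, 89)), 33879) = Add(Mul(Pow(42, -1), 98), 33879) = Add(Mul(Rational(1, 42), 98), 33879) = Add(Rational(7, 3), 33879) = Rational(101644, 3)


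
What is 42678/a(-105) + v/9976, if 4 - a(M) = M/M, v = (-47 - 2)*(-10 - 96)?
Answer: 70961885/4988 ≈ 14227.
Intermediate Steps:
v = 5194 (v = -49*(-106) = 5194)
a(M) = 3 (a(M) = 4 - M/M = 4 - 1*1 = 4 - 1 = 3)
42678/a(-105) + v/9976 = 42678/3 + 5194/9976 = 42678*(⅓) + 5194*(1/9976) = 14226 + 2597/4988 = 70961885/4988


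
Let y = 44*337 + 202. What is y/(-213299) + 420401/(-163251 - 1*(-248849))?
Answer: 88384574959/18257967802 ≈ 4.8409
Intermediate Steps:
y = 15030 (y = 14828 + 202 = 15030)
y/(-213299) + 420401/(-163251 - 1*(-248849)) = 15030/(-213299) + 420401/(-163251 - 1*(-248849)) = 15030*(-1/213299) + 420401/(-163251 + 248849) = -15030/213299 + 420401/85598 = 88384574959/18257967802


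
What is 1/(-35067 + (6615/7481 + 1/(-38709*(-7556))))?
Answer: -2188081811124/76727530081053367 ≈ -2.8518e-5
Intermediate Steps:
1/(-35067 + (6615/7481 + 1/(-38709*(-7556)))) = 1/(-35067 + (6615*(1/7481) - 1/38709*(-1/7556))) = 1/(-35067 + (6615/7481 + 1/292485204)) = 1/(-35067 + 1934789631941/2188081811124) = 1/(-76727530081053367/2188081811124) = -2188081811124/76727530081053367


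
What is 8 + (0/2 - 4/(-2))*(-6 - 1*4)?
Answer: -12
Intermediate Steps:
8 + (0/2 - 4/(-2))*(-6 - 1*4) = 8 + (0*(½) - 4*(-½))*(-6 - 4) = 8 + (0 + 2)*(-10) = 8 + 2*(-10) = 8 - 20 = -12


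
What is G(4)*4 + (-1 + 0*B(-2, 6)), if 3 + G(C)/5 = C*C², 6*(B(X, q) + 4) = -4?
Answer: 1219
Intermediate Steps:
B(X, q) = -14/3 (B(X, q) = -4 + (⅙)*(-4) = -4 - ⅔ = -14/3)
G(C) = -15 + 5*C³ (G(C) = -15 + 5*(C*C²) = -15 + 5*C³)
G(4)*4 + (-1 + 0*B(-2, 6)) = (-15 + 5*4³)*4 + (-1 + 0*(-14/3)) = (-15 + 5*64)*4 + (-1 + 0) = (-15 + 320)*4 - 1 = 305*4 - 1 = 1220 - 1 = 1219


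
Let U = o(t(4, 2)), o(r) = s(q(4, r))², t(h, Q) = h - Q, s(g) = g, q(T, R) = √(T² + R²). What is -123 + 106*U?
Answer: 1997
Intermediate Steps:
q(T, R) = √(R² + T²)
o(r) = 16 + r² (o(r) = (√(r² + 4²))² = (√(r² + 16))² = (√(16 + r²))² = 16 + r²)
U = 20 (U = 16 + (4 - 1*2)² = 16 + (4 - 2)² = 16 + 2² = 16 + 4 = 20)
-123 + 106*U = -123 + 106*20 = -123 + 2120 = 1997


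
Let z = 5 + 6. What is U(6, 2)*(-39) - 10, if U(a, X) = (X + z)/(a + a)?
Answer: -209/4 ≈ -52.250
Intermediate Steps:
z = 11
U(a, X) = (11 + X)/(2*a) (U(a, X) = (X + 11)/(a + a) = (11 + X)/((2*a)) = (11 + X)*(1/(2*a)) = (11 + X)/(2*a))
U(6, 2)*(-39) - 10 = ((½)*(11 + 2)/6)*(-39) - 10 = ((½)*(⅙)*13)*(-39) - 10 = (13/12)*(-39) - 10 = -169/4 - 10 = -209/4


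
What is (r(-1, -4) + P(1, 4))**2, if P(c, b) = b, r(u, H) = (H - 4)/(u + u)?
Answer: 64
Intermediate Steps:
r(u, H) = (-4 + H)/(2*u) (r(u, H) = (-4 + H)/((2*u)) = (-4 + H)*(1/(2*u)) = (-4 + H)/(2*u))
(r(-1, -4) + P(1, 4))**2 = ((1/2)*(-4 - 4)/(-1) + 4)**2 = ((1/2)*(-1)*(-8) + 4)**2 = (4 + 4)**2 = 8**2 = 64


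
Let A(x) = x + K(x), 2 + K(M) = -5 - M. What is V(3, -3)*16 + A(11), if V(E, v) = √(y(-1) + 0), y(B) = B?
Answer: -7 + 16*I ≈ -7.0 + 16.0*I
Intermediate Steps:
V(E, v) = I (V(E, v) = √(-1 + 0) = √(-1) = I)
K(M) = -7 - M (K(M) = -2 + (-5 - M) = -7 - M)
A(x) = -7 (A(x) = x + (-7 - x) = -7)
V(3, -3)*16 + A(11) = I*16 - 7 = 16*I - 7 = -7 + 16*I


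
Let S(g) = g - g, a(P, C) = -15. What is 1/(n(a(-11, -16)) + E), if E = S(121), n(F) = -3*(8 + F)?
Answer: 1/21 ≈ 0.047619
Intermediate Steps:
n(F) = -24 - 3*F
S(g) = 0
E = 0
1/(n(a(-11, -16)) + E) = 1/((-24 - 3*(-15)) + 0) = 1/((-24 + 45) + 0) = 1/(21 + 0) = 1/21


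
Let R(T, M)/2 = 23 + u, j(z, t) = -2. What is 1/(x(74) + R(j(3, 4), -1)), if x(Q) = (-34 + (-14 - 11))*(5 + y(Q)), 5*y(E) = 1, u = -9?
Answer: -5/1394 ≈ -0.0035868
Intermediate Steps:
y(E) = 1/5 (y(E) = (1/5)*1 = 1/5)
R(T, M) = 28 (R(T, M) = 2*(23 - 9) = 2*14 = 28)
x(Q) = -1534/5 (x(Q) = (-34 + (-14 - 11))*(5 + 1/5) = (-34 - 25)*(26/5) = -59*26/5 = -1534/5)
1/(x(74) + R(j(3, 4), -1)) = 1/(-1534/5 + 28) = 1/(-1394/5) = -5/1394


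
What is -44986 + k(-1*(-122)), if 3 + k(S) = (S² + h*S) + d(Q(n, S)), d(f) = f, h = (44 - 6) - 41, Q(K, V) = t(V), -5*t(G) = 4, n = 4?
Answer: -152359/5 ≈ -30472.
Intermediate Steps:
t(G) = -⅘ (t(G) = -⅕*4 = -⅘)
Q(K, V) = -⅘
h = -3 (h = 38 - 41 = -3)
k(S) = -19/5 + S² - 3*S (k(S) = -3 + ((S² - 3*S) - ⅘) = -3 + (-⅘ + S² - 3*S) = -19/5 + S² - 3*S)
-44986 + k(-1*(-122)) = -44986 + (-19/5 + (-1*(-122))² - (-3)*(-122)) = -44986 + (-19/5 + 122² - 3*122) = -44986 + (-19/5 + 14884 - 366) = -44986 + 72571/5 = -152359/5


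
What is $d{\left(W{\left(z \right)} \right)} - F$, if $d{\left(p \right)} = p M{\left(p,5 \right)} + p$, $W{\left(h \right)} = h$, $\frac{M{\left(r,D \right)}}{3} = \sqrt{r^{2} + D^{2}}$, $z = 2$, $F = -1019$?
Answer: $1021 + 6 \sqrt{29} \approx 1053.3$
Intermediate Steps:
$M{\left(r,D \right)} = 3 \sqrt{D^{2} + r^{2}}$ ($M{\left(r,D \right)} = 3 \sqrt{r^{2} + D^{2}} = 3 \sqrt{D^{2} + r^{2}}$)
$d{\left(p \right)} = p + 3 p \sqrt{25 + p^{2}}$ ($d{\left(p \right)} = p 3 \sqrt{5^{2} + p^{2}} + p = p 3 \sqrt{25 + p^{2}} + p = 3 p \sqrt{25 + p^{2}} + p = p + 3 p \sqrt{25 + p^{2}}$)
$d{\left(W{\left(z \right)} \right)} - F = 2 \left(1 + 3 \sqrt{25 + 2^{2}}\right) - -1019 = 2 \left(1 + 3 \sqrt{25 + 4}\right) + 1019 = 2 \left(1 + 3 \sqrt{29}\right) + 1019 = \left(2 + 6 \sqrt{29}\right) + 1019 = 1021 + 6 \sqrt{29}$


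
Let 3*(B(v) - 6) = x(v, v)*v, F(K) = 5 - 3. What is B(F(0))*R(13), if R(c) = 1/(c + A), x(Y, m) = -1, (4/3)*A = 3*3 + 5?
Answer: 32/141 ≈ 0.22695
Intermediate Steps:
A = 21/2 (A = 3*(3*3 + 5)/4 = 3*(9 + 5)/4 = (¾)*14 = 21/2 ≈ 10.500)
F(K) = 2
B(v) = 6 - v/3 (B(v) = 6 + (-v)/3 = 6 - v/3)
R(c) = 1/(21/2 + c) (R(c) = 1/(c + 21/2) = 1/(21/2 + c))
B(F(0))*R(13) = (6 - ⅓*2)*(2/(21 + 2*13)) = (6 - ⅔)*(2/(21 + 26)) = 16*(2/47)/3 = 16*(2*(1/47))/3 = (16/3)*(2/47) = 32/141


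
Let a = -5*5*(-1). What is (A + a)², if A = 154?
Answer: 32041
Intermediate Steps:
a = 25 (a = -25*(-1) = 25)
(A + a)² = (154 + 25)² = 179² = 32041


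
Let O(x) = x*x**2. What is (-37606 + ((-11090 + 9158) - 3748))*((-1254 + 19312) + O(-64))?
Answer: 10565506596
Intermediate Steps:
O(x) = x**3
(-37606 + ((-11090 + 9158) - 3748))*((-1254 + 19312) + O(-64)) = (-37606 + ((-11090 + 9158) - 3748))*((-1254 + 19312) + (-64)**3) = (-37606 + (-1932 - 3748))*(18058 - 262144) = (-37606 - 5680)*(-244086) = -43286*(-244086) = 10565506596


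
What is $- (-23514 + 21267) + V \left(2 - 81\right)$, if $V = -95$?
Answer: $9752$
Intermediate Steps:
$- (-23514 + 21267) + V \left(2 - 81\right) = - (-23514 + 21267) - 95 \left(2 - 81\right) = \left(-1\right) \left(-2247\right) - -7505 = 2247 + 7505 = 9752$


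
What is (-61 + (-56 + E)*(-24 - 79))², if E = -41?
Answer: 98604900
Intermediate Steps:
(-61 + (-56 + E)*(-24 - 79))² = (-61 + (-56 - 41)*(-24 - 79))² = (-61 - 97*(-103))² = (-61 + 9991)² = 9930² = 98604900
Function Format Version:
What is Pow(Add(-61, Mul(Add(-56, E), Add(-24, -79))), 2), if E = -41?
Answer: 98604900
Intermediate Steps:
Pow(Add(-61, Mul(Add(-56, E), Add(-24, -79))), 2) = Pow(Add(-61, Mul(Add(-56, -41), Add(-24, -79))), 2) = Pow(Add(-61, Mul(-97, -103)), 2) = Pow(Add(-61, 9991), 2) = Pow(9930, 2) = 98604900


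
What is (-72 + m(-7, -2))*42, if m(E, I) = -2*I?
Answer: -2856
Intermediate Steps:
(-72 + m(-7, -2))*42 = (-72 - 2*(-2))*42 = (-72 + 4)*42 = -68*42 = -2856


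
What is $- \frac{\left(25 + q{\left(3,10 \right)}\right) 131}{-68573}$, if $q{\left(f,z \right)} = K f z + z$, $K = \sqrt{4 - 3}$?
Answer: $\frac{8515}{68573} \approx 0.12417$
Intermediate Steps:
$K = 1$ ($K = \sqrt{1} = 1$)
$q{\left(f,z \right)} = z + f z$ ($q{\left(f,z \right)} = 1 f z + z = f z + z = z + f z$)
$- \frac{\left(25 + q{\left(3,10 \right)}\right) 131}{-68573} = - \frac{\left(25 + 10 \left(1 + 3\right)\right) 131}{-68573} = - \frac{\left(25 + 10 \cdot 4\right) 131 \left(-1\right)}{68573} = - \frac{\left(25 + 40\right) 131 \left(-1\right)}{68573} = - \frac{65 \cdot 131 \left(-1\right)}{68573} = - \frac{8515 \left(-1\right)}{68573} = \left(-1\right) \left(- \frac{8515}{68573}\right) = \frac{8515}{68573}$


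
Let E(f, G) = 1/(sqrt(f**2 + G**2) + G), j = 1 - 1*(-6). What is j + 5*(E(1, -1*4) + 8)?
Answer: 67 + 5*sqrt(17) ≈ 87.615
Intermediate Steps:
j = 7 (j = 1 + 6 = 7)
E(f, G) = 1/(G + sqrt(G**2 + f**2)) (E(f, G) = 1/(sqrt(G**2 + f**2) + G) = 1/(G + sqrt(G**2 + f**2)))
j + 5*(E(1, -1*4) + 8) = 7 + 5*(1/(-1*4 + sqrt((-1*4)**2 + 1**2)) + 8) = 7 + 5*(1/(-4 + sqrt((-4)**2 + 1)) + 8) = 7 + 5*(1/(-4 + sqrt(16 + 1)) + 8) = 7 + 5*(1/(-4 + sqrt(17)) + 8) = 7 + 5*(8 + 1/(-4 + sqrt(17))) = 7 + (40 + 5/(-4 + sqrt(17))) = 47 + 5/(-4 + sqrt(17))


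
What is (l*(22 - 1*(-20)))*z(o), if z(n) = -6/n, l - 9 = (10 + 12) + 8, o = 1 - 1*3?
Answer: 4914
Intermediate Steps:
o = -2 (o = 1 - 3 = -2)
l = 39 (l = 9 + ((10 + 12) + 8) = 9 + (22 + 8) = 9 + 30 = 39)
(l*(22 - 1*(-20)))*z(o) = (39*(22 - 1*(-20)))*(-6/(-2)) = (39*(22 + 20))*(-6*(-½)) = (39*42)*3 = 1638*3 = 4914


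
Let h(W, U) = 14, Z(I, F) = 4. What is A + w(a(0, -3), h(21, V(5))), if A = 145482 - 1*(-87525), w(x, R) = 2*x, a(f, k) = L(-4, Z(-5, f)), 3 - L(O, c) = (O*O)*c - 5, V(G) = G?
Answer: 232895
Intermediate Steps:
L(O, c) = 8 - c*O**2 (L(O, c) = 3 - ((O*O)*c - 5) = 3 - (O**2*c - 5) = 3 - (c*O**2 - 5) = 3 - (-5 + c*O**2) = 3 + (5 - c*O**2) = 8 - c*O**2)
a(f, k) = -56 (a(f, k) = 8 - 1*4*(-4)**2 = 8 - 1*4*16 = 8 - 64 = -56)
A = 233007 (A = 145482 + 87525 = 233007)
A + w(a(0, -3), h(21, V(5))) = 233007 + 2*(-56) = 233007 - 112 = 232895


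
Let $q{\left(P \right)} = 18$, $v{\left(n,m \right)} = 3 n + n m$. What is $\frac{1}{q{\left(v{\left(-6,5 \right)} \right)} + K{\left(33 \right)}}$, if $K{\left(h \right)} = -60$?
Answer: $- \frac{1}{42} \approx -0.02381$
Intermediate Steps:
$v{\left(n,m \right)} = 3 n + m n$
$\frac{1}{q{\left(v{\left(-6,5 \right)} \right)} + K{\left(33 \right)}} = \frac{1}{18 - 60} = \frac{1}{-42} = - \frac{1}{42}$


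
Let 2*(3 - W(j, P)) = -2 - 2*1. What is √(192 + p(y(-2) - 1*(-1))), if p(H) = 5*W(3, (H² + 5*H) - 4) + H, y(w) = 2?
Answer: 2*√55 ≈ 14.832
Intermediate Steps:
W(j, P) = 5 (W(j, P) = 3 - (-2 - 2*1)/2 = 3 - (-2 - 2)/2 = 3 - ½*(-4) = 3 + 2 = 5)
p(H) = 25 + H (p(H) = 5*5 + H = 25 + H)
√(192 + p(y(-2) - 1*(-1))) = √(192 + (25 + (2 - 1*(-1)))) = √(192 + (25 + (2 + 1))) = √(192 + (25 + 3)) = √(192 + 28) = √220 = 2*√55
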